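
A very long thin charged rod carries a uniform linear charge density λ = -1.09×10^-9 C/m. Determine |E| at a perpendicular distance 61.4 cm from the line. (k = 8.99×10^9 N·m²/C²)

31.9 V/m

By cylindrical symmetry E is radial; use a coaxial Gaussian cylinder of radius 61.4 cm and length L.
Q_enc = λL, so λ_enc = -1.09×10^-9 C/m.
Applying ∮E·dA = Q_enc/ε₀ with the end caps contributing no flux:
E = 2k|λ_enc|/r = 2(8.99×10^9)(1.09×10^-9)/(0.614) = 31.9 N/C.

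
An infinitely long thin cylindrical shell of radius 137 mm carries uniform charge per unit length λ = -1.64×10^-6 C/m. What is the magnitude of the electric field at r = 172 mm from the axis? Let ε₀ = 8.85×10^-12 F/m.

Coaxial Gaussian cylinder, radius r = 172 mm, length L (r > 137 mm).
The full line charge is enclosed: λ_enc = -1.64e-6 C/m.
Applying ∮E·dA = Q_enc/ε₀ with the end caps contributing no flux:
E = |λ_enc|/(2πε₀r) = (1.64×10^-6)/(2π·8.85×10^-12·0.172) = 1.71e5 N/C.

1.71e5 N/C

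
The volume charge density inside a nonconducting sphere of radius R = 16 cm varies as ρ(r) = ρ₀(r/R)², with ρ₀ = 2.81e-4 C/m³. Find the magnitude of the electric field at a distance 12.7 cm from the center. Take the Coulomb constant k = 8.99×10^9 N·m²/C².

5.08×10^5 N/C

Use a concentric Gaussian sphere at r = 12.7 cm (r < R).
Integrate the density: Q_enc = 4π ∫₀^r ρ₀(r'/R)^2 r'² dr' = 4πρ₀ r^5/(5·R²) = 9.114e-7 C.
Gauss's law: E·4πr² = Q_enc/ε₀.
E = k|Q_enc|/r² = (8.99×10^9)(9.114e-7)/(0.127)² = 5.08×10^5 N/C.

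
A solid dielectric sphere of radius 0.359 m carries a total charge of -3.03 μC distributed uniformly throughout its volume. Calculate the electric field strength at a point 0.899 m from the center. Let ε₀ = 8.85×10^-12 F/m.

Symmetry ⇒ E = E(r) r̂. Gaussian sphere of radius r = 0.899 m (r > R, so the entire charge is enclosed).
Q_enc = -3.03 μC = -3.03×10^-6 C.
Applying ∮E·dA = Q_enc/ε₀ with Φ = E(4πr²):
E = |Q_enc|/(4πε₀r²) = (3.03e-6)/(4π·8.85×10^-12·(0.899)²) = 3.37×10^4 N/C.

E = 3.37×10^4 V/m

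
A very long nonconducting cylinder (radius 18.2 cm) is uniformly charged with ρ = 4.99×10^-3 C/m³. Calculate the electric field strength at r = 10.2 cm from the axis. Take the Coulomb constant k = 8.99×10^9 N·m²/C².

2.88×10^7 N/C

By cylindrical symmetry E is radial; use a coaxial Gaussian cylinder of radius 10.2 cm and length L (r < R).
Enclosed charge per unit length: λ_enc = ρ·πr² = (4.99×10^-3)π(0.102)² = 1.631×10^-4 C/m.
Since E is radial and uniform over the curved surface, Φ = E·2πrL = Q_enc/ε₀ = λ_enc L/ε₀.
E = 2k|λ_enc|/r = 2(8.99×10^9)(1.631e-4)/(0.102) = 2.88×10^7 N/C.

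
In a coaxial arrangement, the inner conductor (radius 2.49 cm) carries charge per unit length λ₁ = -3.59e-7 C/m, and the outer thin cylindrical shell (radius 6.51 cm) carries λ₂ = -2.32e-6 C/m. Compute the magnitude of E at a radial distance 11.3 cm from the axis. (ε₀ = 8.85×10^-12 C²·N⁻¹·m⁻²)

4.26×10^5 N/C

Coaxial Gaussian cylinder, radius r = 11.3 cm, length L (r > 6.51 cm, enclosing both).
λ_enc = λ₁ + λ₂ = (-3.59×10^-7) + (-2.32e-6) = -2.679×10^-6 C/m.
Applying ∮E·dA = Q_enc/ε₀ with the end caps contributing no flux:
E = |λ_enc|/(2πε₀r) = (2.679×10^-6)/(2π·8.85×10^-12·0.113) = 4.26e5 N/C.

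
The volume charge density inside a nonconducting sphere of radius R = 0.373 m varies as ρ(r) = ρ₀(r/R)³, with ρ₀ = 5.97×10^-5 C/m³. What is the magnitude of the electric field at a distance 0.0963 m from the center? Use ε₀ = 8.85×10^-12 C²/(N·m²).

By spherical symmetry E is radial; choose a Gaussian sphere of radius r = 0.0963 m (r < R).
Integrate the density: Q_enc = 4π ∫₀^r ρ₀(r'/R)^3 r'² dr' = 4πρ₀ r^6/(6·R³) = 1.922e-9 C.
By Gauss's law, ∮E·dA = E·4πr² = Q_enc/ε₀.
E = |Q_enc|/(4πε₀r²) = (1.922e-9)/(4π·8.85×10^-12·(0.0963)²) = 1.86e3 N/C.

|E| = 1.86×10^3 N/C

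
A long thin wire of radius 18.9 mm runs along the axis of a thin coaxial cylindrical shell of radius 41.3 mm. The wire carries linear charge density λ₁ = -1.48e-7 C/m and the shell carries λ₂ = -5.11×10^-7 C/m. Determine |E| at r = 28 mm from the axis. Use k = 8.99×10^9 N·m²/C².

E ≈ 9.50×10^4 V/m

By cylindrical symmetry E is radial; use a coaxial Gaussian cylinder of radius 28 mm and length L (between the conductors, 18.9 mm < r < 41.3 mm).
Only the inner wire is enclosed; the outer shell contributes nothing inside itself. λ_enc = λ₁ = -1.48×10^-7 C/m.
Applying ∮E·dA = Q_enc/ε₀ with the end caps contributing no flux:
E = 2k|λ_enc|/r = 2(8.99×10^9)(1.48e-7)/(0.028) = 9.50×10^4 N/C.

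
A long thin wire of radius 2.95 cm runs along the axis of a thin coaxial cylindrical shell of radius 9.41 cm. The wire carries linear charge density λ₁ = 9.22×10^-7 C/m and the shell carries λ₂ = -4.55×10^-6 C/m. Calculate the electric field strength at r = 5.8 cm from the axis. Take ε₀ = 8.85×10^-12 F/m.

|E| ≈ 2.86e5 N/C

Choose a coaxial cylinder of radius r = 5.8 cm (arbitrary length L) as the Gaussian surface (between the conductors, 2.95 cm < r < 9.41 cm).
Only the inner wire is enclosed; the outer shell contributes nothing inside itself. λ_enc = λ₁ = 9.22×10^-7 C/m.
Gauss's law: E·2πrL = λ_enc L/ε₀.
E = |λ_enc|/(2πε₀r) = (9.22×10^-7)/(2π·8.85×10^-12·0.058) = 2.86e5 N/C.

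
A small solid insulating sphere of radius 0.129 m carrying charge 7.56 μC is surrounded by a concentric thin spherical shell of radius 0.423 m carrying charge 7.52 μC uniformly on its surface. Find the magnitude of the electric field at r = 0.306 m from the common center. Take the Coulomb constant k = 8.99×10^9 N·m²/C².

Use a concentric Gaussian sphere at r = 0.306 m (between the bodies, 0.129 m < r < 0.423 m).
The shell at 0.423 m lies outside the Gaussian surface, so Q_enc = 7.56 μC = 7.56e-6 C.
By Gauss's law, ∮E·dA = E·4πr² = Q_enc/ε₀.
E = k|Q_enc|/r² = (8.99×10^9)(7.56×10^-6)/(0.306)² = 7.26e5 N/C.

E ≈ 7.26×10^5 N/C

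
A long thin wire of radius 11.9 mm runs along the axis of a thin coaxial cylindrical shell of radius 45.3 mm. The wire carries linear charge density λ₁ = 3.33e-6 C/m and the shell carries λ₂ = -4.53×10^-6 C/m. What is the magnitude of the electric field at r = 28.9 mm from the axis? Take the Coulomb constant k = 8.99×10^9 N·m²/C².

|E| = 2.07×10^6 N/C

Take a coaxial cylindrical Gaussian surface of radius r = 28.9 mm and length L (between the conductors, 11.9 mm < r < 45.3 mm).
The shell at 45.3 mm lies outside the Gaussian surface, so λ_enc = λ₁ = 3.33×10^-6 C/m.
Gauss's law: E·2πrL = λ_enc L/ε₀.
E = 2k|λ_enc|/r = 2(8.99×10^9)(3.33×10^-6)/(0.0289) = 2.07e6 N/C.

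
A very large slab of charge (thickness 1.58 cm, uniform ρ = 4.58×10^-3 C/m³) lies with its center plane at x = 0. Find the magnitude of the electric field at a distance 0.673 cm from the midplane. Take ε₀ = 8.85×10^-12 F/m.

By symmetry E is perpendicular to the slab. A Gaussian pillbox from −0.673 cm to +0.673 cm (face area A) lies entirely within the slab.
Q_enc = ρ·(2x)·A and flux = 2EA, so 2EA = 2ρxA/ε₀ ⇒ E = |ρ|x/ε₀.
E = (4.58×10^-3)(0.00673)/(8.85×10^-12) = 3.48×10^6 N/C.

E = 3.48×10^6 N/C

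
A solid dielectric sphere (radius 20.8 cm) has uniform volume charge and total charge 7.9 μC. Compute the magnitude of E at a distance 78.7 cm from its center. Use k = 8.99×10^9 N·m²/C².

By spherical symmetry E is radial; choose a Gaussian sphere of radius r = 78.7 cm (r > R, so the entire charge is enclosed).
Q_enc = 7.9 μC = 7.90×10^-6 C.
Gauss's law: E·4πr² = Q_enc/ε₀.
E = k|Q_enc|/r² = (8.99×10^9)(7.90e-6)/(0.787)² = 1.15×10^5 N/C.

E = 1.15×10^5 V/m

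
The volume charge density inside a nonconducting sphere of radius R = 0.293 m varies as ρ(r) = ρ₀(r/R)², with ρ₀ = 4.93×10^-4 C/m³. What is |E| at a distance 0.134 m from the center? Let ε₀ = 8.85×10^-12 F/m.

3.12×10^5 N/C

Take a concentric spherical Gaussian surface of radius r = 0.134 m (r < R).
Q_enc = ∫₀^r ρ(r')·4πr'² dr' = (4πρ₀/R²) ∫₀^r r'^4 dr' = 4πρ₀ r^5/(5·R²) = 6.236×10^-7 C.
By Gauss's law, ∮E·dA = E·4πr² = Q_enc/ε₀.
E = |Q_enc|/(4πε₀r²) = (6.236×10^-7)/(4π·8.85×10^-12·(0.134)²) = 3.12×10^5 N/C.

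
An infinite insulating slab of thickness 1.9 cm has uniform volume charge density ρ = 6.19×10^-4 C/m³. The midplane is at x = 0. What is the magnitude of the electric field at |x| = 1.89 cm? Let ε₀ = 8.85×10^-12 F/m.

The point |x| = 1.89 cm lies outside the slab (half-thickness 0.0095 m). A symmetric pillbox spanning the full slab encloses Q_enc = ρ·d·A.
Flux = 2EA ⇒ E = |ρ|d/(2ε₀), independent of distance outside.
E = (6.19×10^-4)(0.019)/(2·8.85×10^-12) = 6.64e5 N/C.

|E| ≈ 6.64e5 N/C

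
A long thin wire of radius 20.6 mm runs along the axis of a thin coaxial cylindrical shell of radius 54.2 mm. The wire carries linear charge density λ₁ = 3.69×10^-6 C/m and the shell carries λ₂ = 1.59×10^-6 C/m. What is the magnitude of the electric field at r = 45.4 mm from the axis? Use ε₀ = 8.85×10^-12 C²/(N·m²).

Coaxial Gaussian cylinder, radius r = 45.4 mm, length L (between the conductors, 20.6 mm < r < 54.2 mm).
The shell at 54.2 mm lies outside the Gaussian surface, so λ_enc = λ₁ = 3.69×10^-6 C/m.
Gauss's law: E·2πrL = λ_enc L/ε₀.
E = |λ_enc|/(2πε₀r) = (3.69e-6)/(2π·8.85×10^-12·0.0454) = 1.46×10^6 N/C.

|E| ≈ 1.46×10^6 N/C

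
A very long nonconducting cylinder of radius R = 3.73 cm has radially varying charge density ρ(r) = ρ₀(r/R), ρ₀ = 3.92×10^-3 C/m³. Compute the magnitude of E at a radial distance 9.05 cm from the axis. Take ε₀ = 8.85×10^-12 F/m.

E ≈ 2.27e6 N/C

Coaxial Gaussian cylinder, radius r = 9.05 cm, length L (r > R, full charge per length enclosed).
λ_enc = 2π ∫₀^R ρ₀(r'/R)^1 r' dr' = 2πρ₀R²/3 = 1.142×10^-5 C/m.
Gauss's law: E·2πrL = λ_enc L/ε₀.
E = |λ_enc|/(2πε₀r) = (1.142e-5)/(2π·8.85×10^-12·0.0905) = 2.27×10^6 N/C.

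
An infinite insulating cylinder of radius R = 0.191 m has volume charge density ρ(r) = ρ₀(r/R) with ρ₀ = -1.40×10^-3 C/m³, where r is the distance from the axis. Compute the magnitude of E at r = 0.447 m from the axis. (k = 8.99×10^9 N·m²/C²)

E ≈ 4.30e6 N/C

By cylindrical symmetry E is radial; use a coaxial Gaussian cylinder of radius 0.447 m and length L (r > R, full charge per length enclosed).
λ_enc = 2π ∫₀^R ρ₀(r'/R)^1 r' dr' = 2πρ₀R²/3 = -1.07×10^-4 C/m.
Gauss's law: E·2πrL = λ_enc L/ε₀.
E = 2k|λ_enc|/r = 2(8.99×10^9)(1.07e-4)/(0.447) = 4.30×10^6 N/C.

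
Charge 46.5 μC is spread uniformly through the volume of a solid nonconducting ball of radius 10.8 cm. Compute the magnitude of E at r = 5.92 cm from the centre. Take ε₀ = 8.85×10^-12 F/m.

1.96×10^7 N/C

By spherical symmetry E is radial; choose a Gaussian sphere of radius r = 5.92 cm (r < R).
Only the charge within r is enclosed: Q_enc = Q·(r/R)³ = (46.5 μC)·(5.92 cm/10.8 cm)³ = 7.659e-6 C.
By Gauss's law, ∮E·dA = E·4πr² = Q_enc/ε₀.
E = |Q_enc|/(4πε₀r²) = (7.659×10^-6)/(4π·8.85×10^-12·(0.0592)²) = 1.96e7 N/C.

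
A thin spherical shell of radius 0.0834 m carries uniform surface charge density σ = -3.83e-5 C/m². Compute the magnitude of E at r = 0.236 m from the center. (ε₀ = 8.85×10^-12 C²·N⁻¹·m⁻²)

E = 5.40×10^5 N/C

Use a concentric Gaussian sphere at r = 0.236 m (r > 0.0834 m).
The entire shell is enclosed: Q_enc = σ·4πR² = (-3.83e-5)·4π·(0.0834)² = -3.348×10^-6 C.
By Gauss's law, ∮E·dA = E·4πr² = Q_enc/ε₀.
E = |Q_enc|/(4πε₀r²) = (3.348×10^-6)/(4π·8.85×10^-12·(0.236)²) = 5.40e5 N/C.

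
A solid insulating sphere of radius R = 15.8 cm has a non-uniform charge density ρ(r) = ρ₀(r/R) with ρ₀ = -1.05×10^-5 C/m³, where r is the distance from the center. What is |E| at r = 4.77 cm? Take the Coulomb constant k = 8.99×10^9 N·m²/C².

Use a concentric Gaussian sphere at r = 4.77 cm (r < R).
Integrate the density: Q_enc = 4π ∫₀^r ρ₀(r'/R)^1 r'² dr' = 4πρ₀ r^4/(4·R) = -1.081e-9 C.
Since E is radial and uniform over the Gaussian sphere, Φ = E·4πr² = Q_enc/ε₀.
E = k|Q_enc|/r² = (8.99×10^9)(1.081e-9)/(0.0477)² = 4.27e3 N/C.

|E| = 4.27×10^3 V/m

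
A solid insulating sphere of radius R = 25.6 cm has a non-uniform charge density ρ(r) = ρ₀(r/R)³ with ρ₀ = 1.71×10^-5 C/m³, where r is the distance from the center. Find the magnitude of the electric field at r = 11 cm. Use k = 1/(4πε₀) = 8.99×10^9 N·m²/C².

|E| ≈ 2.81×10^3 N/C

Symmetry ⇒ E = E(r) r̂. Gaussian sphere of radius r = 11 cm (r < R).
Integrate the density: Q_enc = 4π ∫₀^r ρ₀(r'/R)^3 r'² dr' = 4πρ₀ r^6/(6·R³) = 3.782×10^-9 C.
Gauss's law: E·4πr² = Q_enc/ε₀.
E = k|Q_enc|/r² = (8.99×10^9)(3.782×10^-9)/(0.11)² = 2.81e3 N/C.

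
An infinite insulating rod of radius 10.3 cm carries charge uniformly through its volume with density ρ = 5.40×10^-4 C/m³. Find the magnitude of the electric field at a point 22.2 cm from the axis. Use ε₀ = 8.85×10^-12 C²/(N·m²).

Take a coaxial cylindrical Gaussian surface of radius r = 22.2 cm and length L (r > 10.3 cm, full cross-section enclosed).
λ_enc = ρ·πR² = (5.40×10^-4)π(0.103)² = 1.80×10^-5 C/m.
Gauss's law: E·2πrL = λ_enc L/ε₀.
E = |λ_enc|/(2πε₀r) = (1.80×10^-5)/(2π·8.85×10^-12·0.222) = 1.46×10^6 N/C.

1.46×10^6 N/C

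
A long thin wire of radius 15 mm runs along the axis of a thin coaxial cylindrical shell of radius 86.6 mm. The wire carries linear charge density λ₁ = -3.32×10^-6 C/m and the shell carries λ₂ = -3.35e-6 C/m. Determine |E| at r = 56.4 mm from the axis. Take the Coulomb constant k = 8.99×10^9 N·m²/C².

Take a coaxial cylindrical Gaussian surface of radius r = 56.4 mm and length L (between the conductors, 15 mm < r < 86.6 mm).
Only the inner wire is enclosed; the outer shell contributes nothing inside itself. λ_enc = λ₁ = -3.32e-6 C/m.
By Gauss's law (flux through the curved wall only), E·2πrL = λ_enc L/ε₀.
E = 2k|λ_enc|/r = 2(8.99×10^9)(3.32×10^-6)/(0.0564) = 1.06×10^6 N/C.

|E| ≈ 1.06e6 V/m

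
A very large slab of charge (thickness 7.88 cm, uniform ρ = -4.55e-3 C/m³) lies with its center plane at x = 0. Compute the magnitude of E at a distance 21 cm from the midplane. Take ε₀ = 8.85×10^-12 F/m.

|E| ≈ 2.03e7 V/m

The point |x| = 21 cm lies outside the slab (half-thickness 0.0394 m). A symmetric pillbox spanning the full slab encloses Q_enc = ρ·d·A.
Flux = 2EA ⇒ E = |ρ|d/(2ε₀), independent of distance outside.
E = (4.55×10^-3)(0.0788)/(2·8.85×10^-12) = 2.03e7 N/C.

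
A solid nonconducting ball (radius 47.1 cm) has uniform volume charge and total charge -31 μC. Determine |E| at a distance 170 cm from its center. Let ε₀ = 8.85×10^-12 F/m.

E ≈ 9.65×10^4 N/C

By spherical symmetry E is radial; choose a Gaussian sphere of radius r = 170 cm (r > R, so the entire charge is enclosed).
Q_enc = -31 μC = -3.10×10^-5 C.
Applying ∮E·dA = Q_enc/ε₀ with Φ = E(4πr²):
E = |Q_enc|/(4πε₀r²) = (3.10×10^-5)/(4π·8.85×10^-12·(1.7)²) = 9.65×10^4 N/C.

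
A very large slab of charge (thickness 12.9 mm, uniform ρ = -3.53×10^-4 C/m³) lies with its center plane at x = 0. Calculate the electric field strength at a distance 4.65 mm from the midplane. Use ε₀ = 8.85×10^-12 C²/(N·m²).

1.85e5 V/m

By symmetry E is perpendicular to the slab. A Gaussian pillbox from −4.65 mm to +4.65 mm (face area A) lies entirely within the slab.
Q_enc = ρ·(2x)·A and flux = 2EA, so 2EA = 2ρxA/ε₀ ⇒ E = |ρ|x/ε₀.
E = (3.53e-4)(0.00465)/(8.85×10^-12) = 1.85×10^5 N/C.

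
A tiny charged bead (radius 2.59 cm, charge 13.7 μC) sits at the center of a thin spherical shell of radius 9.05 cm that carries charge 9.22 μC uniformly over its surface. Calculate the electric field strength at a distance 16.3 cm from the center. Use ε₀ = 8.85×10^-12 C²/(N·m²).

|E| = 7.76×10^6 V/m

Symmetry ⇒ E = E(r) r̂. Gaussian sphere of radius r = 16.3 cm (r > 9.05 cm, enclosing both).
Q_enc = (13.7 μC) + (9.22 μC) = 2.292e-5 C.
Since E is radial and uniform over the Gaussian sphere, Φ = E·4πr² = Q_enc/ε₀.
E = |Q_enc|/(4πε₀r²) = (2.292×10^-5)/(4π·8.85×10^-12·(0.163)²) = 7.76×10^6 N/C.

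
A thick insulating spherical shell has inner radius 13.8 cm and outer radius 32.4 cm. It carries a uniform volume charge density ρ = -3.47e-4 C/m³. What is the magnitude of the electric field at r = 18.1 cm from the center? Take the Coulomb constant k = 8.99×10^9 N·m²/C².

Use a concentric Gaussian sphere at r = 18.1 cm (within the shell material, 13.8 cm < r < 32.4 cm).
Only the shell between 13.8 cm and r is enclosed: Q_enc = ρ·(4π/3)(r³ − a³) = (-3.47×10^-4)·(4π/3)·((0.181)³ − (0.138)³) = -4.799×10^-6 C.
By Gauss's law, ∮E·dA = E·4πr² = Q_enc/ε₀.
E = k|Q_enc|/r² = (8.99×10^9)(4.799×10^-6)/(0.181)² = 1.32×10^6 N/C.

1.32×10^6 N/C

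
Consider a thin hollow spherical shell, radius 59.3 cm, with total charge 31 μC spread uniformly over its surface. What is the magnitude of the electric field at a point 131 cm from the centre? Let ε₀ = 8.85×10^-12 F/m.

E ≈ 1.62×10^5 N/C

By spherical symmetry E is radial; choose a Gaussian sphere of radius r = 131 cm (r > 59.3 cm).
The entire shell is enclosed: Q_enc = 3.10e-5 C.
Applying ∮E·dA = Q_enc/ε₀ with Φ = E(4πr²):
E = |Q_enc|/(4πε₀r²) = (3.10×10^-5)/(4π·8.85×10^-12·(1.31)²) = 1.62×10^5 N/C.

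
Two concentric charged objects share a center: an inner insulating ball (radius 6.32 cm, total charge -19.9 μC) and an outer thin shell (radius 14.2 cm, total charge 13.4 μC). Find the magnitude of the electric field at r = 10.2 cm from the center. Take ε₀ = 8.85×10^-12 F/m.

E ≈ 1.72e7 V/m

By spherical symmetry E is radial; choose a Gaussian sphere of radius r = 10.2 cm (between the bodies, 6.32 cm < r < 14.2 cm).
The shell at 14.2 cm lies outside the Gaussian surface, so Q_enc = -19.9 μC = -1.99×10^-5 C.
Applying ∮E·dA = Q_enc/ε₀ with Φ = E(4πr²):
E = |Q_enc|/(4πε₀r²) = (1.99×10^-5)/(4π·8.85×10^-12·(0.102)²) = 1.72e7 N/C.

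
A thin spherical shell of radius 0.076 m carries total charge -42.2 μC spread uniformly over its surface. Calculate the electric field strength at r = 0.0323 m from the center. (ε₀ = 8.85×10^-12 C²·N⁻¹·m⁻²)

Use a concentric Gaussian sphere at r = 0.0323 m (inside the shell, r < 0.076 m).
No charge lies within this surface, so Q_enc = 0 and Gauss's law gives E·4πr² = 0 ⇒ E = 0.

E = 0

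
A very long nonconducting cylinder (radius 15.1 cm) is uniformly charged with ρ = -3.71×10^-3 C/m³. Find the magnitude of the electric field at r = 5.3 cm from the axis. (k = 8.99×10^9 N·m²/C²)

E = 1.11×10^7 N/C

Coaxial Gaussian cylinder, radius r = 5.3 cm, length L (r < R).
Charge inside radius r per length L is ρ·πr²·L, so λ_enc = ρπr² = -3.274×10^-5 C/m.
By Gauss's law (flux through the curved wall only), E·2πrL = λ_enc L/ε₀.
E = 2k|λ_enc|/r = 2(8.99×10^9)(3.274×10^-5)/(0.053) = 1.11×10^7 N/C.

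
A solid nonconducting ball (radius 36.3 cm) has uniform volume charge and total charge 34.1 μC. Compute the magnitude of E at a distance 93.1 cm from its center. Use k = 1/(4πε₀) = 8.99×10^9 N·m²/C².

By spherical symmetry E is radial; choose a Gaussian sphere of radius r = 93.1 cm (r > R, so the entire charge is enclosed).
Q_enc = 34.1 μC = 3.41e-5 C.
Applying ∮E·dA = Q_enc/ε₀ with Φ = E(4πr²):
E = k|Q_enc|/r² = (8.99×10^9)(3.41×10^-5)/(0.931)² = 3.54×10^5 N/C.

3.54×10^5 N/C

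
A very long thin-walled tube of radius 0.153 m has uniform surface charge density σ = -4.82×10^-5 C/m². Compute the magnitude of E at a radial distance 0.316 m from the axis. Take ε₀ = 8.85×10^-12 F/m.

|E| = 2.64×10^6 N/C

Choose a coaxial cylinder of radius r = 0.316 m (arbitrary length L) as the Gaussian surface (r > 0.153 m).
The whole shell is enclosed: λ_enc = σ·2πR = (-4.82×10^-5)·2π·(0.153) = -4.634e-5 C/m.
By Gauss's law (flux through the curved wall only), E·2πrL = λ_enc L/ε₀.
E = |λ_enc|/(2πε₀r) = (4.634×10^-5)/(2π·8.85×10^-12·0.316) = 2.64e6 N/C.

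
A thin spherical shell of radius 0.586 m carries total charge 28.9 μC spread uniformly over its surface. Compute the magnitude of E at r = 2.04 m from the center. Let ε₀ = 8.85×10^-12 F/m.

E ≈ 6.24×10^4 N/C

Use a concentric Gaussian sphere at r = 2.04 m (r > 0.586 m).
The entire shell is enclosed: Q_enc = 2.89×10^-5 C.
Applying ∮E·dA = Q_enc/ε₀ with Φ = E(4πr²):
E = |Q_enc|/(4πε₀r²) = (2.89e-5)/(4π·8.85×10^-12·(2.04)²) = 6.24×10^4 N/C.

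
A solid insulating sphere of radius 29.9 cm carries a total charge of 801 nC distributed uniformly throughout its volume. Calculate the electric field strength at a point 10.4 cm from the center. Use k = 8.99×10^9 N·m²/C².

E = 2.80e4 N/C

Take a concentric spherical Gaussian surface of radius r = 10.4 cm (r < R).
For a uniform sphere the enclosed fraction is (r/R)³, so Q_enc = (801 nC)(0.104/0.299)³ = 3.371e-8 C.
Gauss's law: E·4πr² = Q_enc/ε₀.
E = k|Q_enc|/r² = (8.99×10^9)(3.371e-8)/(0.104)² = 2.80e4 N/C.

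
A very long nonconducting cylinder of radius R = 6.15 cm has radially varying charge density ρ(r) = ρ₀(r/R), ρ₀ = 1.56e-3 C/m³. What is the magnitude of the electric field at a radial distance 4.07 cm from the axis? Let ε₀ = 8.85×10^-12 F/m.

Coaxial Gaussian cylinder, radius r = 4.07 cm, length L (r < R).
Integrating ρ over the cross-section to radius r: λ_enc = (2πρ₀/R) ∫₀^r r'^2 dr' = 2πρ₀ r^3/(3·R) = 3.582e-6 C/m.
By Gauss's law (flux through the curved wall only), E·2πrL = λ_enc L/ε₀.
E = |λ_enc|/(2πε₀r) = (3.582×10^-6)/(2π·8.85×10^-12·0.0407) = 1.58×10^6 N/C.

|E| = 1.58e6 N/C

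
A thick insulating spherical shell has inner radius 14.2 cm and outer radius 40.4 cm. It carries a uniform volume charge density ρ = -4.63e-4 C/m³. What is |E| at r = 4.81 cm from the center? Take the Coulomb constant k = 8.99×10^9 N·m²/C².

Symmetry ⇒ E = E(r) r̂. Gaussian sphere of radius r = 4.81 cm (r < 14.2 cm, inside the empty cavity).
No charge is enclosed, so by Gauss's law E·4πr² = 0 ⇒ E = 0.

E = 0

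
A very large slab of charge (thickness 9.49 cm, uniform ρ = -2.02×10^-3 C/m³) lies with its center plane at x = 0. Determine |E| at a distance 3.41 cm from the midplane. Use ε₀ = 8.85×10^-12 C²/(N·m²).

E ≈ 7.78×10^6 N/C

By symmetry E is perpendicular to the slab. A Gaussian pillbox from −3.41 cm to +3.41 cm (face area A) lies entirely within the slab.
Q_enc = ρ·(2x)·A and flux = 2EA, so 2EA = 2ρxA/ε₀ ⇒ E = |ρ|x/ε₀.
E = (2.02e-3)(0.0341)/(8.85×10^-12) = 7.78×10^6 N/C.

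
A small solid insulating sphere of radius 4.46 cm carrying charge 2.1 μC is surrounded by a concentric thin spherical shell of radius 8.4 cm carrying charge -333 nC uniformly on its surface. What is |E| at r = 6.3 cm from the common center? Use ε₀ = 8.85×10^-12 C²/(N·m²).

4.76×10^6 N/C

By spherical symmetry E is radial; choose a Gaussian sphere of radius r = 6.3 cm (between the bodies, 4.46 cm < r < 8.4 cm).
The shell at 8.4 cm lies outside the Gaussian surface, so Q_enc = 2.1 μC = 2.10×10^-6 C.
Applying ∮E·dA = Q_enc/ε₀ with Φ = E(4πr²):
E = |Q_enc|/(4πε₀r²) = (2.10×10^-6)/(4π·8.85×10^-12·(0.063)²) = 4.76×10^6 N/C.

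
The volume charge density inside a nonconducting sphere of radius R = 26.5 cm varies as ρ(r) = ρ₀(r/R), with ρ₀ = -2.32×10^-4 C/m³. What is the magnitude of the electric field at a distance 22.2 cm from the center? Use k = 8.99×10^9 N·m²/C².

Use a concentric Gaussian sphere at r = 22.2 cm (r < R).
Integrate the density: Q_enc = 4π ∫₀^r ρ₀(r'/R)^1 r'² dr' = 4πρ₀ r^4/(4·R) = -6.68×10^-6 C.
Since E is radial and uniform over the Gaussian sphere, Φ = E·4πr² = Q_enc/ε₀.
E = k|Q_enc|/r² = (8.99×10^9)(6.68e-6)/(0.222)² = 1.22e6 N/C.

|E| = 1.22×10^6 N/C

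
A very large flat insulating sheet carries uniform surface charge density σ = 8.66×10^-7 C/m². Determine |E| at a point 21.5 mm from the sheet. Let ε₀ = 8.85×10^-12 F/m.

4.89×10^4 N/C

By planar symmetry E is perpendicular to the sheet and uniform; use a Gaussian pillbox with flat faces of area A on each side of the sheet.
Flux Φ = 2EA and Q_enc = σA, so 2EA = σA/ε₀ ⇒ E = |σ|/(2ε₀), independent of distance.
E = |σ|/(2ε₀) = (8.66×10^-7)/(2·8.85×10^-12) = 4.89×10^4 N/C.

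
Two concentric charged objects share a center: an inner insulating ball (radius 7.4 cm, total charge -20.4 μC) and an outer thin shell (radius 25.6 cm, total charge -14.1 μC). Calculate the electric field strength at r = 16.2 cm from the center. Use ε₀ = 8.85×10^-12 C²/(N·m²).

Use a concentric Gaussian sphere at r = 16.2 cm (between the bodies, 7.4 cm < r < 25.6 cm).
Only the inner charge is enclosed; the outer shell contributes nothing inside itself. Q_enc = -20.4 μC = -2.04×10^-5 C.
By Gauss's law, ∮E·dA = E·4πr² = Q_enc/ε₀.
E = |Q_enc|/(4πε₀r²) = (2.04×10^-5)/(4π·8.85×10^-12·(0.162)²) = 6.99×10^6 N/C.

E ≈ 6.99×10^6 N/C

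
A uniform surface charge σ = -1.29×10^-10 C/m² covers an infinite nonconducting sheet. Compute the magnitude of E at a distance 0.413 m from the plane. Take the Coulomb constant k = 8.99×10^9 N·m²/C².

7.29 N/C

By planar symmetry E is perpendicular to the sheet and uniform; use a Gaussian pillbox with flat faces of area A on each side of the sheet.
Flux Φ = 2EA and Q_enc = σA, so 2EA = σA/ε₀ ⇒ E = |σ|/(2ε₀), independent of distance.
E = 2πk|σ| = 2π(8.99×10^9)(1.29e-10) = 7.29 N/C.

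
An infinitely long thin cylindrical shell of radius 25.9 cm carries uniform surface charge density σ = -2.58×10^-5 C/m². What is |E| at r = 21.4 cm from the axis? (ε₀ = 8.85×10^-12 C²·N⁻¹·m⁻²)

E = 0

Take a coaxial cylindrical Gaussian surface of radius r = 21.4 cm and length L (r < 25.9 cm, inside the shell).
All the surface charge lies outside this cylinder: Q_enc = 0, hence E = 0.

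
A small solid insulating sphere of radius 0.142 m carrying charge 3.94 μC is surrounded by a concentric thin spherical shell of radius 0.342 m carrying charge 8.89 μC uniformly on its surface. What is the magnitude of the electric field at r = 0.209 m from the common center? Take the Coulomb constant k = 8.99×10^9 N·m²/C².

Use a concentric Gaussian sphere at r = 0.209 m (between the bodies, 0.142 m < r < 0.342 m).
Only the inner charge is enclosed; the outer shell contributes nothing inside itself. Q_enc = 3.94 μC = 3.94×10^-6 C.
Gauss's law: E·4πr² = Q_enc/ε₀.
E = k|Q_enc|/r² = (8.99×10^9)(3.94×10^-6)/(0.209)² = 8.11e5 N/C.

|E| ≈ 8.11e5 N/C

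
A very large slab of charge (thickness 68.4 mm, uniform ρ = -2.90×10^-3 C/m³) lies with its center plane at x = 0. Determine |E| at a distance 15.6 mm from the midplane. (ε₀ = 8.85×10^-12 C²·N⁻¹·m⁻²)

E ≈ 5.11×10^6 V/m

By symmetry E is perpendicular to the slab. A Gaussian pillbox from −15.6 mm to +15.6 mm (face area A) lies entirely within the slab.
Q_enc = ρ·(2x)·A and flux = 2EA, so 2EA = 2ρxA/ε₀ ⇒ E = |ρ|x/ε₀.
E = (2.90e-3)(0.0156)/(8.85×10^-12) = 5.11e6 N/C.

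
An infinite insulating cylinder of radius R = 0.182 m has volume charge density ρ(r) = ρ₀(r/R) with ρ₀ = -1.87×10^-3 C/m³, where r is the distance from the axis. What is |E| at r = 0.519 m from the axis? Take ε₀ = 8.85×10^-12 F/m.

|E| ≈ 4.50×10^6 N/C

Coaxial Gaussian cylinder, radius r = 0.519 m, length L (r > R, full charge per length enclosed).
λ_enc = 2π ∫₀^R ρ₀(r'/R)^1 r' dr' = 2πρ₀R²/3 = -1.297×10^-4 C/m.
By Gauss's law (flux through the curved wall only), E·2πrL = λ_enc L/ε₀.
E = |λ_enc|/(2πε₀r) = (1.297×10^-4)/(2π·8.85×10^-12·0.519) = 4.50e6 N/C.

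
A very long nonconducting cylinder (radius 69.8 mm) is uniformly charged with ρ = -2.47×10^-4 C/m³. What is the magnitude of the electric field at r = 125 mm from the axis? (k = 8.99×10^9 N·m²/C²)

5.44×10^5 N/C

Choose a coaxial cylinder of radius r = 125 mm (arbitrary length L) as the Gaussian surface (r > 69.8 mm, full cross-section enclosed).
λ_enc = ρ·πR² = (-2.47×10^-4)π(0.0698)² = -3.781×10^-6 C/m.
Applying ∮E·dA = Q_enc/ε₀ with the end caps contributing no flux:
E = 2k|λ_enc|/r = 2(8.99×10^9)(3.781e-6)/(0.125) = 5.44×10^5 N/C.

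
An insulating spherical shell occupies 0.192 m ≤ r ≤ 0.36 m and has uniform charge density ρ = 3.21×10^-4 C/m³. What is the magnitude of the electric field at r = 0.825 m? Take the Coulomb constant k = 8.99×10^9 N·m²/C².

By spherical symmetry E is radial; choose a Gaussian sphere of radius r = 0.825 m (r > 0.36 m, enclosing the whole shell).
Q_enc = ρ·(4π/3)(b³ − a³) = (3.21×10^-4)·(4π/3)·((0.36)³ − (0.192)³) = 5.322×10^-5 C.
Since E is radial and uniform over the Gaussian sphere, Φ = E·4πr² = Q_enc/ε₀.
E = k|Q_enc|/r² = (8.99×10^9)(5.322×10^-5)/(0.825)² = 7.03×10^5 N/C.

|E| ≈ 7.03×10^5 N/C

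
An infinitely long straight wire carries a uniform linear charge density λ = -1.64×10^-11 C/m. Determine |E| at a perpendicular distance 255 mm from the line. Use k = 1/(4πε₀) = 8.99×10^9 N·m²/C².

By cylindrical symmetry E is radial; use a coaxial Gaussian cylinder of radius 255 mm and length L.
Q_enc = λL, so λ_enc = -1.64×10^-11 C/m.
Since E is radial and uniform over the curved surface, Φ = E·2πrL = Q_enc/ε₀ = λ_enc L/ε₀.
E = 2k|λ_enc|/r = 2(8.99×10^9)(1.64×10^-11)/(0.255) = 1.16 N/C.

|E| = 1.16 N/C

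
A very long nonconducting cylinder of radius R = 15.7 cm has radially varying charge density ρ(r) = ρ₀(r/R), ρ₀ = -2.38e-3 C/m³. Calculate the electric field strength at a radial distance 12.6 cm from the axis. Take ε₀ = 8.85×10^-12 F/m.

Choose a coaxial cylinder of radius r = 12.6 cm (arbitrary length L) as the Gaussian surface (r < R).
Integrating ρ over the cross-section to radius r: λ_enc = (2πρ₀/R) ∫₀^r r'^2 dr' = 2πρ₀ r^3/(3·R) = -6.351e-5 C/m.
Gauss's law: E·2πrL = λ_enc L/ε₀.
E = |λ_enc|/(2πε₀r) = (6.351×10^-5)/(2π·8.85×10^-12·0.126) = 9.06×10^6 N/C.

E = 9.06×10^6 V/m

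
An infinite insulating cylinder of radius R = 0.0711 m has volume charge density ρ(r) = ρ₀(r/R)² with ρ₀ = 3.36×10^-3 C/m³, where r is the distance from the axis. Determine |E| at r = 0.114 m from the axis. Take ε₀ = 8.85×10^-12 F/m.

|E| = 4.21×10^6 V/m

Coaxial Gaussian cylinder, radius r = 0.114 m, length L (r > R, full charge per length enclosed).
λ_enc = 2π ∫₀^R ρ₀(r'/R)^2 r' dr' = 2πρ₀R²/4 = 2.668×10^-5 C/m.
By Gauss's law (flux through the curved wall only), E·2πrL = λ_enc L/ε₀.
E = |λ_enc|/(2πε₀r) = (2.668e-5)/(2π·8.85×10^-12·0.114) = 4.21e6 N/C.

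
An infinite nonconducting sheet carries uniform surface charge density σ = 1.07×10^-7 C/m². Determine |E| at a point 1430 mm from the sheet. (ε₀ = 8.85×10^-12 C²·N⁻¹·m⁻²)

|E| ≈ 6.05e3 N/C

Choose a cylindrical pillbox piercing the sheet, end faces (area A) parallel to it.
Flux Φ = 2EA and Q_enc = σA, so 2EA = σA/ε₀ ⇒ E = |σ|/(2ε₀), independent of distance.
E = |σ|/(2ε₀) = (1.07×10^-7)/(2·8.85×10^-12) = 6.05e3 N/C.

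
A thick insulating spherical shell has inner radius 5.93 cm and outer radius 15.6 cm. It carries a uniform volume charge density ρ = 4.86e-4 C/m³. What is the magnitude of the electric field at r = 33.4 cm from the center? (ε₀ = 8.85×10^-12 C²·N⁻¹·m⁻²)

Use a concentric Gaussian sphere at r = 33.4 cm (r > 15.6 cm, enclosing the whole shell).
Q_enc = ρ·(4π/3)(b³ − a³) = (4.86×10^-4)·(4π/3)·((0.156)³ − (0.0593)³) = 7.304e-6 C.
By Gauss's law, ∮E·dA = E·4πr² = Q_enc/ε₀.
E = |Q_enc|/(4πε₀r²) = (7.304e-6)/(4π·8.85×10^-12·(0.334)²) = 5.89×10^5 N/C.

5.89e5 N/C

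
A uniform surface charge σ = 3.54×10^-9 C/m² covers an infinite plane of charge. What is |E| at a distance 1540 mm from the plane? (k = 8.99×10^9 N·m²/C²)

Choose a cylindrical pillbox piercing the sheet, end faces (area A) parallel to it.
Only the two end caps contribute flux: Φ = 2EA. With Q_enc = σA, Gauss's law gives E = |σ|/(2ε₀).
E = 2πk|σ| = 2π(8.99×10^9)(3.54×10^-9) = 200 N/C.

200 V/m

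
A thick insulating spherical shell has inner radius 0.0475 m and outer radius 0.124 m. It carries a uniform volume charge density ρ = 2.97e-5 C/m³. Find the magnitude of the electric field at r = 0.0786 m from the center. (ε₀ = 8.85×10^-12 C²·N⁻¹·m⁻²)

E = 6.85e4 N/C

By spherical symmetry E is radial; choose a Gaussian sphere of radius r = 0.0786 m (within the shell material, 0.0475 m < r < 0.124 m).
Enclosed charge is the volume from a to r: Q_enc = (4π/3)ρ(r³ − a³) = 4.708×10^-8 C.
By Gauss's law, ∮E·dA = E·4πr² = Q_enc/ε₀.
E = |Q_enc|/(4πε₀r²) = (4.708e-8)/(4π·8.85×10^-12·(0.0786)²) = 6.85e4 N/C.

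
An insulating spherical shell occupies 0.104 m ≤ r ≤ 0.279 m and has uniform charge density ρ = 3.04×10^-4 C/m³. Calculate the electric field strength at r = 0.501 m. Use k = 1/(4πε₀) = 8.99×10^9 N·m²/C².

By spherical symmetry E is radial; choose a Gaussian sphere of radius r = 0.501 m (r > 0.279 m, enclosing the whole shell).
Q_enc = ρ·(4π/3)(b³ − a³) = (3.04×10^-4)·(4π/3)·((0.279)³ − (0.104)³) = 2.622×10^-5 C.
Applying ∮E·dA = Q_enc/ε₀ with Φ = E(4πr²):
E = k|Q_enc|/r² = (8.99×10^9)(2.622×10^-5)/(0.501)² = 9.39×10^5 N/C.

E ≈ 9.39e5 N/C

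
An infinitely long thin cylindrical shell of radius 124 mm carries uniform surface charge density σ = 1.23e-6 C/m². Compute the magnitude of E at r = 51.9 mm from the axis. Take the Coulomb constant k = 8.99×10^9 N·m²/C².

Choose a coaxial cylinder of radius r = 51.9 mm (arbitrary length L) as the Gaussian surface (r < 124 mm, inside the shell).
All the surface charge lies outside this cylinder: Q_enc = 0, hence E = 0.

|E| = 0 N/C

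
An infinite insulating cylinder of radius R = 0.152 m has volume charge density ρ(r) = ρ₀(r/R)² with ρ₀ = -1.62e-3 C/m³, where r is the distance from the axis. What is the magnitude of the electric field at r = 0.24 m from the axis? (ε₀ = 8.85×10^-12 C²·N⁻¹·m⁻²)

Choose a coaxial cylinder of radius r = 0.24 m (arbitrary length L) as the Gaussian surface (r > R, full charge per length enclosed).
λ_enc = 2π ∫₀^R ρ₀(r'/R)^2 r' dr' = 2πρ₀R²/4 = -5.879e-5 C/m.
Since E is radial and uniform over the curved surface, Φ = E·2πrL = Q_enc/ε₀ = λ_enc L/ε₀.
E = |λ_enc|/(2πε₀r) = (5.879×10^-5)/(2π·8.85×10^-12·0.24) = 4.41e6 N/C.

E = 4.41e6 N/C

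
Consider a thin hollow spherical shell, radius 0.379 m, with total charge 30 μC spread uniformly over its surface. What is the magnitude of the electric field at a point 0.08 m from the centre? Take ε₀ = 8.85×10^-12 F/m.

|E| = 0 N/C

Use a concentric Gaussian sphere at r = 0.08 m (inside the shell, r < 0.379 m).
All the charge is outside the Gaussian surface: Q_enc = 0, hence E = 0 everywhere inside the shell.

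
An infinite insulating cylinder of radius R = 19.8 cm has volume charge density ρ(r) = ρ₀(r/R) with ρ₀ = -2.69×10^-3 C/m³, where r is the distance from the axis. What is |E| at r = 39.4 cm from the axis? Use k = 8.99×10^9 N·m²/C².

1.01×10^7 V/m

Take a coaxial cylindrical Gaussian surface of radius r = 39.4 cm and length L (r > R, full charge per length enclosed).
λ_enc = 2π ∫₀^R ρ₀(r'/R)^1 r' dr' = 2πρ₀R²/3 = -2.209×10^-4 C/m.
Gauss's law: E·2πrL = λ_enc L/ε₀.
E = 2k|λ_enc|/r = 2(8.99×10^9)(2.209e-4)/(0.394) = 1.01×10^7 N/C.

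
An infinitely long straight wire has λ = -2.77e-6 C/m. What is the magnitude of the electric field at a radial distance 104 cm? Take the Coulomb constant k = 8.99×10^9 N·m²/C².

Coaxial Gaussian cylinder, radius r = 104 cm, length L.
Q_enc = λL, so λ_enc = -2.77×10^-6 C/m.
Applying ∮E·dA = Q_enc/ε₀ with the end caps contributing no flux:
E = 2k|λ_enc|/r = 2(8.99×10^9)(2.77×10^-6)/(1.04) = 4.79×10^4 N/C.

E = 4.79×10^4 N/C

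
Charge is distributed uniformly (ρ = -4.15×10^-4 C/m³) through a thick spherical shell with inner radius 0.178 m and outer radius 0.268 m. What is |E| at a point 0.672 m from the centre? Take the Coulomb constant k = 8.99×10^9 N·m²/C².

|E| ≈ 4.71×10^5 N/C

Use a concentric Gaussian sphere at r = 0.672 m (r > 0.268 m, enclosing the whole shell).
Q_enc = ρ·(4π/3)(b³ − a³) = (-4.15e-4)·(4π/3)·((0.268)³ − (0.178)³) = -2.366×10^-5 C.
Since E is radial and uniform over the Gaussian sphere, Φ = E·4πr² = Q_enc/ε₀.
E = k|Q_enc|/r² = (8.99×10^9)(2.366e-5)/(0.672)² = 4.71×10^5 N/C.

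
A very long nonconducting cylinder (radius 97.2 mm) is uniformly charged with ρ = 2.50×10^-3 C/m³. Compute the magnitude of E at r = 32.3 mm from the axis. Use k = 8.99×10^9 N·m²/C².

Take a coaxial cylindrical Gaussian surface of radius r = 32.3 mm and length L (r < R).
Enclosed charge per unit length: λ_enc = ρ·πr² = (2.50e-3)π(0.0323)² = 8.194×10^-6 C/m.
By Gauss's law (flux through the curved wall only), E·2πrL = λ_enc L/ε₀.
E = 2k|λ_enc|/r = 2(8.99×10^9)(8.194e-6)/(0.0323) = 4.56e6 N/C.

E = 4.56×10^6 V/m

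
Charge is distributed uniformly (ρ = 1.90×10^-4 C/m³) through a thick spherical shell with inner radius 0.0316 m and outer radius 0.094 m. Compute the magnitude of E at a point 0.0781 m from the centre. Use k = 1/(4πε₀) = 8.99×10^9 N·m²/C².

|E| ≈ 5.22e5 N/C

Use a concentric Gaussian sphere at r = 0.0781 m (within the shell material, 0.0316 m < r < 0.094 m).
Only the shell between 0.0316 m and r is enclosed: Q_enc = ρ·(4π/3)(r³ − a³) = (1.90×10^-4)·(4π/3)·((0.0781)³ − (0.0316)³) = 3.54×10^-7 C.
Applying ∮E·dA = Q_enc/ε₀ with Φ = E(4πr²):
E = k|Q_enc|/r² = (8.99×10^9)(3.54e-7)/(0.0781)² = 5.22×10^5 N/C.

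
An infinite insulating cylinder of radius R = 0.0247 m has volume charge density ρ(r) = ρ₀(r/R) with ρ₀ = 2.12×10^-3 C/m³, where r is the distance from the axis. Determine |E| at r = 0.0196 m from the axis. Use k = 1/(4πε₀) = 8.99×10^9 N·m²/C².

|E| ≈ 1.24×10^6 N/C

Take a coaxial cylindrical Gaussian surface of radius r = 0.0196 m and length L (r < R).
Integrating ρ over the cross-section to radius r: λ_enc = (2πρ₀/R) ∫₀^r r'^2 dr' = 2πρ₀ r^3/(3·R) = 1.354e-6 C/m.
By Gauss's law (flux through the curved wall only), E·2πrL = λ_enc L/ε₀.
E = 2k|λ_enc|/r = 2(8.99×10^9)(1.354×10^-6)/(0.0196) = 1.24×10^6 N/C.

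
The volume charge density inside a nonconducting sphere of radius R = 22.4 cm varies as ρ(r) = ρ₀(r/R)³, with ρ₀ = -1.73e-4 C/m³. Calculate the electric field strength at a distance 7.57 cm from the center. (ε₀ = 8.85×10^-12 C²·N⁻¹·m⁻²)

9.52e3 N/C

By spherical symmetry E is radial; choose a Gaussian sphere of radius r = 7.57 cm (r < R).
Integrate the density: Q_enc = 4π ∫₀^r ρ₀(r'/R)^3 r'² dr' = 4πρ₀ r^6/(6·R³) = -6.066×10^-9 C.
Gauss's law: E·4πr² = Q_enc/ε₀.
E = |Q_enc|/(4πε₀r²) = (6.066×10^-9)/(4π·8.85×10^-12·(0.0757)²) = 9.52e3 N/C.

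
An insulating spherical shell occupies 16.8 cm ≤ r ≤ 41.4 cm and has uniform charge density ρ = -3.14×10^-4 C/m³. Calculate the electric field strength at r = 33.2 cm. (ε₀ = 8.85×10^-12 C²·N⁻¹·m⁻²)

Symmetry ⇒ E = E(r) r̂. Gaussian sphere of radius r = 33.2 cm (within the shell material, 16.8 cm < r < 41.4 cm).
Enclosed charge is the volume from a to r: Q_enc = (4π/3)ρ(r³ − a³) = -4.19×10^-5 C.
Applying ∮E·dA = Q_enc/ε₀ with Φ = E(4πr²):
E = |Q_enc|/(4πε₀r²) = (4.19×10^-5)/(4π·8.85×10^-12·(0.332)²) = 3.42×10^6 N/C.

E = 3.42e6 N/C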